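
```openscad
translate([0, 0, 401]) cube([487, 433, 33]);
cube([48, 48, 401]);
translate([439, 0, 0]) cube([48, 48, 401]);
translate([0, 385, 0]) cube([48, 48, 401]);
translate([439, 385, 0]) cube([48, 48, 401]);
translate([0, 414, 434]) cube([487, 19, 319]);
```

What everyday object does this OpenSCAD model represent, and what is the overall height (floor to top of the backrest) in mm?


A chair. The overall height is 753 mm.

A slab on four corner posts with a tall panel at the back — a chair. The seat slab sits at z = 401 with thickness 33, and the 319 mm backrest starts at the seat top, so the overall height is 401 + 33 + 319 = 753 mm.


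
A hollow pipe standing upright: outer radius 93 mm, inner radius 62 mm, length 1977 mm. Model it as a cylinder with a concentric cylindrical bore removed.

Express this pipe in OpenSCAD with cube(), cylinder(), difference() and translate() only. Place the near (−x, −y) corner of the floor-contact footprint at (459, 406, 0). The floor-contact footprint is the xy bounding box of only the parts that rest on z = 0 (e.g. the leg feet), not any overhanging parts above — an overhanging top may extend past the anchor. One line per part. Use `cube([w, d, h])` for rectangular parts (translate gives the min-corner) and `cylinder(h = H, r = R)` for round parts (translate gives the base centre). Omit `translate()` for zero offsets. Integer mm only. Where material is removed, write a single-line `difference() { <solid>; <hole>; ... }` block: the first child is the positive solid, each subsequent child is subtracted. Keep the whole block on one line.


difference() { translate([552, 499, 0]) cylinder(h = 1977, r = 93); translate([552, 499, 0]) cylinder(h = 1977, r = 62); }


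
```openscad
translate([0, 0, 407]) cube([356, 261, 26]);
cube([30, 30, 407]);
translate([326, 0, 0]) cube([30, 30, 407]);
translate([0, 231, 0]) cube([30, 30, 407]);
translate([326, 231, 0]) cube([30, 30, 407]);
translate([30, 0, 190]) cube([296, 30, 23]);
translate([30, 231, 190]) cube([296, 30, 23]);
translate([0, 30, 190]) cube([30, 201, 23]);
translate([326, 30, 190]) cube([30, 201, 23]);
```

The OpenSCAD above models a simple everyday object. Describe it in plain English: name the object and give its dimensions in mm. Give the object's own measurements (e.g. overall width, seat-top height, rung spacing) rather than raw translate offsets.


A simple wooden stool: a rectangular seat 356 mm (x) by 261 mm (y), 26 mm thick, top face at z = 433 mm, on four square legs, each 30×30 mm in cross-section. The legs rest on z = 0, each flush with a corner of the seat. Four stretchers, 30 mm wide and 23 mm tall, connect adjacent legs with their undersides at z = 190 mm, each running between the inner faces of the legs it joins and aligned with the legs' outer faces on the other axis.


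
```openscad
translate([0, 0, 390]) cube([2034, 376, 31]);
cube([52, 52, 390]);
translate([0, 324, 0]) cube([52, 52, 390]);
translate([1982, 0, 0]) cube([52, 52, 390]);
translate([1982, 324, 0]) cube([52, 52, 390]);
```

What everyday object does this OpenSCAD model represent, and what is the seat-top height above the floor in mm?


A bench. The seat-top height is 421 mm.

A long slab on four corner posts — a bench. The slab sits at z = 390 with thickness 31, so the top is 390 + 31 = 421 mm.


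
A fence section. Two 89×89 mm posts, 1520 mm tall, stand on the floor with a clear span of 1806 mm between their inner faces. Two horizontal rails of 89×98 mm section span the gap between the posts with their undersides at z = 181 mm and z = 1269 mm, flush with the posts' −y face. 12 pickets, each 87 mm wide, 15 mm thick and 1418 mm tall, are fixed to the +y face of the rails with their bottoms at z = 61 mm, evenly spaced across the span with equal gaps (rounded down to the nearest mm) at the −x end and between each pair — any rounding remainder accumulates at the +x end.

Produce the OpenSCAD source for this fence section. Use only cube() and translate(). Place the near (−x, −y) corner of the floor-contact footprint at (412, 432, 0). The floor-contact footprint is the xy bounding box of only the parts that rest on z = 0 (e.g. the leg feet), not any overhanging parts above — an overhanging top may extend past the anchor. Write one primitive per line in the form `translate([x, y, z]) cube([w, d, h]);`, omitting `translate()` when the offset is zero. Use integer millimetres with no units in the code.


translate([412, 432, 0]) cube([89, 89, 1520]);
translate([2307, 432, 0]) cube([89, 89, 1520]);
translate([501, 432, 181]) cube([1806, 89, 98]);
translate([501, 432, 1269]) cube([1806, 89, 98]);
translate([559, 521, 61]) cube([87, 15, 1418]);
translate([704, 521, 61]) cube([87, 15, 1418]);
translate([849, 521, 61]) cube([87, 15, 1418]);
translate([994, 521, 61]) cube([87, 15, 1418]);
translate([1139, 521, 61]) cube([87, 15, 1418]);
translate([1284, 521, 61]) cube([87, 15, 1418]);
translate([1429, 521, 61]) cube([87, 15, 1418]);
translate([1574, 521, 61]) cube([87, 15, 1418]);
translate([1719, 521, 61]) cube([87, 15, 1418]);
translate([1864, 521, 61]) cube([87, 15, 1418]);
translate([2009, 521, 61]) cube([87, 15, 1418]);
translate([2154, 521, 61]) cube([87, 15, 1418]);


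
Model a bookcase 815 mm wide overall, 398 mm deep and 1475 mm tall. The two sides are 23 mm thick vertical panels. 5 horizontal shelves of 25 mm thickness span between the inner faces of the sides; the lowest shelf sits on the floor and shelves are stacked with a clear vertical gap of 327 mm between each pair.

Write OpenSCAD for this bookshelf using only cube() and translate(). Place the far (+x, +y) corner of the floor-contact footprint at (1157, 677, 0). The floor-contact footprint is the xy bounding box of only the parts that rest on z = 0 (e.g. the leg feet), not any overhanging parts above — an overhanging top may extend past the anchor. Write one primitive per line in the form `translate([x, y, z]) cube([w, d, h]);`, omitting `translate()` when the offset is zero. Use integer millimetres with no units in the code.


translate([342, 279, 0]) cube([23, 398, 1475]);
translate([1134, 279, 0]) cube([23, 398, 1475]);
translate([365, 279, 0]) cube([769, 398, 25]);
translate([365, 279, 352]) cube([769, 398, 25]);
translate([365, 279, 704]) cube([769, 398, 25]);
translate([365, 279, 1056]) cube([769, 398, 25]);
translate([365, 279, 1408]) cube([769, 398, 25]);


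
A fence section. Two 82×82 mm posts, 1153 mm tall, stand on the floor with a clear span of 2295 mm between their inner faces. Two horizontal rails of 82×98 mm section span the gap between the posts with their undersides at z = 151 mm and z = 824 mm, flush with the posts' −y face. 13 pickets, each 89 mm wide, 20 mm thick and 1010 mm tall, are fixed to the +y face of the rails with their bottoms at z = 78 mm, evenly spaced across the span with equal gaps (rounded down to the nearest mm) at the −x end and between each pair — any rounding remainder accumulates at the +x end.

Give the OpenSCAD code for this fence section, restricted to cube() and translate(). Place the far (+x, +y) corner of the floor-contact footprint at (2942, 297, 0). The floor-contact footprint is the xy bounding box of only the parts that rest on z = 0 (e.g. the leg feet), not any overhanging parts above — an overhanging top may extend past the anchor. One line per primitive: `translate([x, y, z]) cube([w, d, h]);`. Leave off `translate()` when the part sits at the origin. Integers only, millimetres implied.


translate([483, 215, 0]) cube([82, 82, 1153]);
translate([2860, 215, 0]) cube([82, 82, 1153]);
translate([565, 215, 151]) cube([2295, 82, 98]);
translate([565, 215, 824]) cube([2295, 82, 98]);
translate([646, 297, 78]) cube([89, 20, 1010]);
translate([816, 297, 78]) cube([89, 20, 1010]);
translate([986, 297, 78]) cube([89, 20, 1010]);
translate([1156, 297, 78]) cube([89, 20, 1010]);
translate([1326, 297, 78]) cube([89, 20, 1010]);
translate([1496, 297, 78]) cube([89, 20, 1010]);
translate([1666, 297, 78]) cube([89, 20, 1010]);
translate([1836, 297, 78]) cube([89, 20, 1010]);
translate([2006, 297, 78]) cube([89, 20, 1010]);
translate([2176, 297, 78]) cube([89, 20, 1010]);
translate([2346, 297, 78]) cube([89, 20, 1010]);
translate([2516, 297, 78]) cube([89, 20, 1010]);
translate([2686, 297, 78]) cube([89, 20, 1010]);


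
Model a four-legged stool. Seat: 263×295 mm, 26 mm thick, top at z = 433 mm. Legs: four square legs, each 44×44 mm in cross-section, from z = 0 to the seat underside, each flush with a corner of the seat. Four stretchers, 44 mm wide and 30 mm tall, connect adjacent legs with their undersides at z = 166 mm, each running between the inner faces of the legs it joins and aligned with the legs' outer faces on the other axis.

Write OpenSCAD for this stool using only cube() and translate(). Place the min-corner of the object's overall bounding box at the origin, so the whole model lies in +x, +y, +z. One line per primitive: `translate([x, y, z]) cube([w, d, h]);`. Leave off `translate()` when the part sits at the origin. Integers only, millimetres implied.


translate([0, 0, 407]) cube([263, 295, 26]);
cube([44, 44, 407]);
translate([219, 0, 0]) cube([44, 44, 407]);
translate([0, 251, 0]) cube([44, 44, 407]);
translate([219, 251, 0]) cube([44, 44, 407]);
translate([44, 0, 166]) cube([175, 44, 30]);
translate([44, 251, 166]) cube([175, 44, 30]);
translate([0, 44, 166]) cube([44, 207, 30]);
translate([219, 44, 166]) cube([44, 207, 30]);


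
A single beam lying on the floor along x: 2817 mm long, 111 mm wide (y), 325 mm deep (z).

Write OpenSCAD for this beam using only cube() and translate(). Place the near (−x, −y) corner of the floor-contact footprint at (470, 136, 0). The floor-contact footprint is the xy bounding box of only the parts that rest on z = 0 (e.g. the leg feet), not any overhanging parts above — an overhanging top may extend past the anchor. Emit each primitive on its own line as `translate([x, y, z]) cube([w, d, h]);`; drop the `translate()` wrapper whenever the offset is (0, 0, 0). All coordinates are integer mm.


translate([470, 136, 0]) cube([2817, 111, 325]);


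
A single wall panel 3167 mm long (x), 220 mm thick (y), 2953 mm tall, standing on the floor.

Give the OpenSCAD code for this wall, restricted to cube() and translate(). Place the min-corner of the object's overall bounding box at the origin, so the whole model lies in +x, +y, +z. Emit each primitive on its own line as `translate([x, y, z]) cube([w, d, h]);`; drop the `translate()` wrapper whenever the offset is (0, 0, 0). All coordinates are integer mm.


cube([3167, 220, 2953]);


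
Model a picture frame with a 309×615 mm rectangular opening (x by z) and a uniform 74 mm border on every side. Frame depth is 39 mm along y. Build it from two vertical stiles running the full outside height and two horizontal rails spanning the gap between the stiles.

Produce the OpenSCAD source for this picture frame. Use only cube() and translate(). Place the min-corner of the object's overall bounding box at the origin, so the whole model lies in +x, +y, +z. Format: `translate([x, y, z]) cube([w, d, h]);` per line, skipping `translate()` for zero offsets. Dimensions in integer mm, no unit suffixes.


cube([74, 39, 763]);
translate([383, 0, 0]) cube([74, 39, 763]);
translate([74, 0, 0]) cube([309, 39, 74]);
translate([74, 0, 689]) cube([309, 39, 74]);


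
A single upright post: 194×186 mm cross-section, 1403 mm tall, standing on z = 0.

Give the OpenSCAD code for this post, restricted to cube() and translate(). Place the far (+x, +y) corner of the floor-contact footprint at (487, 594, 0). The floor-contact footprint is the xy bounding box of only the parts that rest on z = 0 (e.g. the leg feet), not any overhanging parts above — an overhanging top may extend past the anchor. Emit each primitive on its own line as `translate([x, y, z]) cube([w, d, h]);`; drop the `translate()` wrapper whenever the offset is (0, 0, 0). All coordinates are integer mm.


translate([293, 408, 0]) cube([194, 186, 1403]);


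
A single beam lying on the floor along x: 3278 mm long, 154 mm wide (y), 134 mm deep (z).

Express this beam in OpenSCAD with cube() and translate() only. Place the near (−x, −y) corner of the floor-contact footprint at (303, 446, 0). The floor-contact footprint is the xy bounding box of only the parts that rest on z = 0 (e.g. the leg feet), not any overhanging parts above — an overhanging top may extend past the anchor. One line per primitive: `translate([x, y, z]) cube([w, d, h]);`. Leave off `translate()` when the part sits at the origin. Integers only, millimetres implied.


translate([303, 446, 0]) cube([3278, 154, 134]);


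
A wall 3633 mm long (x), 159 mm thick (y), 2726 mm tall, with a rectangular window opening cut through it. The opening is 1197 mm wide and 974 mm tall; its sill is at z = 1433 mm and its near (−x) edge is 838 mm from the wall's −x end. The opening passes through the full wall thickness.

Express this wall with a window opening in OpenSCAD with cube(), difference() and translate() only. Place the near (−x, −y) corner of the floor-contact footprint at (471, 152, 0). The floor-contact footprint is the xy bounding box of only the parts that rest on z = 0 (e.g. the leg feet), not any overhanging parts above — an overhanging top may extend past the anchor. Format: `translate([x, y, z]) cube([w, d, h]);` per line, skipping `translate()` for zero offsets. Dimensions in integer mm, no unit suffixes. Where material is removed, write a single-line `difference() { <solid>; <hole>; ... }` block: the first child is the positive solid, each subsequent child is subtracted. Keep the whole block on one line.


difference() { translate([471, 152, 0]) cube([3633, 159, 2726]); translate([1309, 152, 1433]) cube([1197, 159, 974]); }


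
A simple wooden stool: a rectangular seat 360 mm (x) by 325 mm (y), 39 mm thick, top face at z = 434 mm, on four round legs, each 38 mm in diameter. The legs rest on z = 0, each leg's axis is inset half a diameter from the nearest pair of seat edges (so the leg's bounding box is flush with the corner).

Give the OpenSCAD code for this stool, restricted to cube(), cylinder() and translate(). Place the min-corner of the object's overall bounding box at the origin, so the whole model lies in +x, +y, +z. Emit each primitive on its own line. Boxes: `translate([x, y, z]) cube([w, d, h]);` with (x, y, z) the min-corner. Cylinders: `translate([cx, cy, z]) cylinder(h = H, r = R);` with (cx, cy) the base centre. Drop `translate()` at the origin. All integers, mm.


translate([0, 0, 395]) cube([360, 325, 39]);
translate([19, 19, 0]) cylinder(h = 395, r = 19);
translate([341, 19, 0]) cylinder(h = 395, r = 19);
translate([19, 306, 0]) cylinder(h = 395, r = 19);
translate([341, 306, 0]) cylinder(h = 395, r = 19);


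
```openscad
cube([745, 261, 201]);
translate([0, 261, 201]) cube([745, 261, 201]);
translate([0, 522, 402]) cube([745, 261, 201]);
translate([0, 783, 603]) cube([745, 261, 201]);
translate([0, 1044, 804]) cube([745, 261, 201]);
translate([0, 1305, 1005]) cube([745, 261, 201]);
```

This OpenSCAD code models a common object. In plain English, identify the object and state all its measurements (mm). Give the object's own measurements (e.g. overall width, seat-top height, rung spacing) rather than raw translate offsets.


A straight staircase of 6 solid steps. Each step is 745 mm wide (x), 261 mm deep (y, the going) and 201 mm tall (the rise). The first step rests on the floor; each subsequent step sits one going further in +y and one rise higher in +z, directly behind and above the previous step with no overlap.


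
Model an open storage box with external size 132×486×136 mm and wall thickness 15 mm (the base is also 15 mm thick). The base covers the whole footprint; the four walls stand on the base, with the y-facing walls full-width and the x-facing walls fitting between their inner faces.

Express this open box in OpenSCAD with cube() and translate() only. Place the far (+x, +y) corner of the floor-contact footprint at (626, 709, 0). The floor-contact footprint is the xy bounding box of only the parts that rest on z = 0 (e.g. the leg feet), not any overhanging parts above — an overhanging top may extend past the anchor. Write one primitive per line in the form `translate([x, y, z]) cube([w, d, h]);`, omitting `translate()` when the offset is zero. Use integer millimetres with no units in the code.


translate([494, 223, 0]) cube([132, 486, 15]);
translate([494, 223, 15]) cube([132, 15, 121]);
translate([494, 694, 15]) cube([132, 15, 121]);
translate([494, 238, 15]) cube([15, 456, 121]);
translate([611, 238, 15]) cube([15, 456, 121]);


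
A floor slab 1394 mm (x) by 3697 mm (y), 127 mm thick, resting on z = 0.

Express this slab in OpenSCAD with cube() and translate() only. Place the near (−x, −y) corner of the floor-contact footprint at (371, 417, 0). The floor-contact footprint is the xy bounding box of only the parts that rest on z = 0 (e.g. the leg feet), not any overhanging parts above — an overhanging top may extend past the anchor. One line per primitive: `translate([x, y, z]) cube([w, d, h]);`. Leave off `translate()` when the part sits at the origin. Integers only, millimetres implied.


translate([371, 417, 0]) cube([1394, 3697, 127]);


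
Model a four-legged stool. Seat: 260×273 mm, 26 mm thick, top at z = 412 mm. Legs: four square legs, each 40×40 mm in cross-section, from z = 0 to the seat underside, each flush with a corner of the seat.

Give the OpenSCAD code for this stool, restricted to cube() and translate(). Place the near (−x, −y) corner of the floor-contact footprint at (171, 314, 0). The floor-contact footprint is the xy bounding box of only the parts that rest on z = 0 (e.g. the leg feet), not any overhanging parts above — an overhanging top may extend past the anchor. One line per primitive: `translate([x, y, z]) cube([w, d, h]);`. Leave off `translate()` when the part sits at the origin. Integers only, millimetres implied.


translate([171, 314, 386]) cube([260, 273, 26]);
translate([171, 314, 0]) cube([40, 40, 386]);
translate([391, 314, 0]) cube([40, 40, 386]);
translate([171, 547, 0]) cube([40, 40, 386]);
translate([391, 547, 0]) cube([40, 40, 386]);


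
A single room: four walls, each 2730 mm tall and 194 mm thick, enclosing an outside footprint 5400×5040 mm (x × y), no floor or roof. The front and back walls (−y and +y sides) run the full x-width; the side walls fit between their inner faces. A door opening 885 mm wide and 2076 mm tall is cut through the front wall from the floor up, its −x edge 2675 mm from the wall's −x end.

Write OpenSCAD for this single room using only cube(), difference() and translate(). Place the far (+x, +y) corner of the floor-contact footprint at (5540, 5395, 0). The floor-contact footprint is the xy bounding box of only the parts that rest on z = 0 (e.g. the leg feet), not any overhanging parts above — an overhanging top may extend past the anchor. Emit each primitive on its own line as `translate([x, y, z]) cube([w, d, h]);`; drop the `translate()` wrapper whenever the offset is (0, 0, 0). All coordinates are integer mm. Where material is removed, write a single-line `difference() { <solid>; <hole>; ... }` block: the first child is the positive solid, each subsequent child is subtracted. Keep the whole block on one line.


difference() { translate([140, 355, 0]) cube([5400, 194, 2730]); translate([2815, 355, 0]) cube([885, 194, 2076]); }
translate([140, 5201, 0]) cube([5400, 194, 2730]);
translate([140, 549, 0]) cube([194, 4652, 2730]);
translate([5346, 549, 0]) cube([194, 4652, 2730]);


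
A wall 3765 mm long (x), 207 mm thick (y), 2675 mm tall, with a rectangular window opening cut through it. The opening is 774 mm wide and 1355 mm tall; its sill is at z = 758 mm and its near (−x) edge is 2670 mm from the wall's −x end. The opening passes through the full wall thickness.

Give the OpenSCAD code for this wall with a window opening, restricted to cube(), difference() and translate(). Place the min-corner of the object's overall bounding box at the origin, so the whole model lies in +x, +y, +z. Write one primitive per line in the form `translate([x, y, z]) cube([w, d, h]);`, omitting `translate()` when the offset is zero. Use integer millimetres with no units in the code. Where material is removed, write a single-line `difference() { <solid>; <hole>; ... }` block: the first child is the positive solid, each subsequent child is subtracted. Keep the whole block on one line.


difference() { cube([3765, 207, 2675]); translate([2670, 0, 758]) cube([774, 207, 1355]); }


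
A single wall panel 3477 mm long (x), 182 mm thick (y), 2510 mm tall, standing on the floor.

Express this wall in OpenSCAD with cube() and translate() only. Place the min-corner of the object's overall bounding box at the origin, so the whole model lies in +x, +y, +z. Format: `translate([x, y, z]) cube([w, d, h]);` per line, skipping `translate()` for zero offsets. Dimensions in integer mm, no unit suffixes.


cube([3477, 182, 2510]);


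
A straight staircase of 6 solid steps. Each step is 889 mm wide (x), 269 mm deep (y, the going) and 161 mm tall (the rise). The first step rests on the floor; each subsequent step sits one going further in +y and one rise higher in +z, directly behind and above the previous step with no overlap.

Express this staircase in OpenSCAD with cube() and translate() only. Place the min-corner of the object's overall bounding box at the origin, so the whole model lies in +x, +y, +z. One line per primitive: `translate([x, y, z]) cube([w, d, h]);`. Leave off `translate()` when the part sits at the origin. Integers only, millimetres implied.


cube([889, 269, 161]);
translate([0, 269, 161]) cube([889, 269, 161]);
translate([0, 538, 322]) cube([889, 269, 161]);
translate([0, 807, 483]) cube([889, 269, 161]);
translate([0, 1076, 644]) cube([889, 269, 161]);
translate([0, 1345, 805]) cube([889, 269, 161]);


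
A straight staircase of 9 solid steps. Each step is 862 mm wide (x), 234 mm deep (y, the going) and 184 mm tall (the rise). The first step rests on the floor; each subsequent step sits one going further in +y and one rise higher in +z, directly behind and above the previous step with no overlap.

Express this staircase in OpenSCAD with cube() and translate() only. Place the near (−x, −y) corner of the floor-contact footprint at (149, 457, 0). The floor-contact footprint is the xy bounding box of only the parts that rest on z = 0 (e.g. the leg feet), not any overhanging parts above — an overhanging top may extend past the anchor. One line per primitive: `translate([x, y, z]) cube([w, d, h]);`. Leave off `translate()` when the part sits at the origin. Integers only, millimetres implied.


translate([149, 457, 0]) cube([862, 234, 184]);
translate([149, 691, 184]) cube([862, 234, 184]);
translate([149, 925, 368]) cube([862, 234, 184]);
translate([149, 1159, 552]) cube([862, 234, 184]);
translate([149, 1393, 736]) cube([862, 234, 184]);
translate([149, 1627, 920]) cube([862, 234, 184]);
translate([149, 1861, 1104]) cube([862, 234, 184]);
translate([149, 2095, 1288]) cube([862, 234, 184]);
translate([149, 2329, 1472]) cube([862, 234, 184]);


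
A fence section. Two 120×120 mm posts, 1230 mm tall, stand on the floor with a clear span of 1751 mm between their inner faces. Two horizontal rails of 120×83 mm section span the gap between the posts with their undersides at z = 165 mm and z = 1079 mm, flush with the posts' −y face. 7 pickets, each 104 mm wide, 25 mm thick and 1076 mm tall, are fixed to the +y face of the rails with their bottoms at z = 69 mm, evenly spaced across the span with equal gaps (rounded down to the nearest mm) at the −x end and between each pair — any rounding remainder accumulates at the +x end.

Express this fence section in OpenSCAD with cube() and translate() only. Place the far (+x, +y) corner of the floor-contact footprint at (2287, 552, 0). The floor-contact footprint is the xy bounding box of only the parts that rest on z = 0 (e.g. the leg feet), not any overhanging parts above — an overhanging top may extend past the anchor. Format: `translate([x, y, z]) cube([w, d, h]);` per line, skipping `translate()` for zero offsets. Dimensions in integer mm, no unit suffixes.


translate([296, 432, 0]) cube([120, 120, 1230]);
translate([2167, 432, 0]) cube([120, 120, 1230]);
translate([416, 432, 165]) cube([1751, 120, 83]);
translate([416, 432, 1079]) cube([1751, 120, 83]);
translate([543, 552, 69]) cube([104, 25, 1076]);
translate([774, 552, 69]) cube([104, 25, 1076]);
translate([1005, 552, 69]) cube([104, 25, 1076]);
translate([1236, 552, 69]) cube([104, 25, 1076]);
translate([1467, 552, 69]) cube([104, 25, 1076]);
translate([1698, 552, 69]) cube([104, 25, 1076]);
translate([1929, 552, 69]) cube([104, 25, 1076]);


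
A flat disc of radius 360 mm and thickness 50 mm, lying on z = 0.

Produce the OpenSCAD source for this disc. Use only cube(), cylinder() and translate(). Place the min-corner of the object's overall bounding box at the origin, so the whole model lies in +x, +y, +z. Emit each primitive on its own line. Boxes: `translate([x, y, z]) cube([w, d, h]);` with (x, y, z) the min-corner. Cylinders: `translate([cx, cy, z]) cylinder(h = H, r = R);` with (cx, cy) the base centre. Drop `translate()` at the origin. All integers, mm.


translate([360, 360, 0]) cylinder(h = 50, r = 360);


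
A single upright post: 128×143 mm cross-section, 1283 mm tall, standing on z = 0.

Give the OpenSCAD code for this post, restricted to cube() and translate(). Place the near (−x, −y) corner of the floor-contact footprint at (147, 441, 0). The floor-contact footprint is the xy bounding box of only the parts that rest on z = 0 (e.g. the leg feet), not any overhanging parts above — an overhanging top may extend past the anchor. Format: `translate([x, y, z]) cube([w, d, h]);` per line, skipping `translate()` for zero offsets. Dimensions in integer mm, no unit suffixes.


translate([147, 441, 0]) cube([128, 143, 1283]);


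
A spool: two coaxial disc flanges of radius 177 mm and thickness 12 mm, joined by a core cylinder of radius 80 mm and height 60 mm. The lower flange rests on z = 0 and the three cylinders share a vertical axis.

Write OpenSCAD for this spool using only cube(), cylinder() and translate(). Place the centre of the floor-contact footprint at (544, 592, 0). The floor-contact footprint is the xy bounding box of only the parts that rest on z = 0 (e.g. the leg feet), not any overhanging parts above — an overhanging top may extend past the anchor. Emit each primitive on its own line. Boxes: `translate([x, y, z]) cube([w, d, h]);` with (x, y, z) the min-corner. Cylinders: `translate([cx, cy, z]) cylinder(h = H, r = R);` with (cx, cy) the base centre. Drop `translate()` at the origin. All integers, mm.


translate([544, 592, 0]) cylinder(h = 12, r = 177);
translate([544, 592, 12]) cylinder(h = 60, r = 80);
translate([544, 592, 72]) cylinder(h = 12, r = 177);


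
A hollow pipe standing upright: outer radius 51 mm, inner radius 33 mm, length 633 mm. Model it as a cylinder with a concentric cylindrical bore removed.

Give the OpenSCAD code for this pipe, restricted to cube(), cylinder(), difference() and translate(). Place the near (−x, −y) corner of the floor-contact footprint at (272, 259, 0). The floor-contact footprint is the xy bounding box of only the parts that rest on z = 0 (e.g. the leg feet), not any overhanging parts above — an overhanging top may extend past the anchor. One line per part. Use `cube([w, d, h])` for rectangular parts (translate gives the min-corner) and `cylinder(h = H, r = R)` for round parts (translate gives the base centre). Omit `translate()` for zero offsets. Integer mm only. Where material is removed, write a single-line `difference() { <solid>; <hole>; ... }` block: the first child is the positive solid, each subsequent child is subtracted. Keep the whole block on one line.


difference() { translate([323, 310, 0]) cylinder(h = 633, r = 51); translate([323, 310, 0]) cylinder(h = 633, r = 33); }


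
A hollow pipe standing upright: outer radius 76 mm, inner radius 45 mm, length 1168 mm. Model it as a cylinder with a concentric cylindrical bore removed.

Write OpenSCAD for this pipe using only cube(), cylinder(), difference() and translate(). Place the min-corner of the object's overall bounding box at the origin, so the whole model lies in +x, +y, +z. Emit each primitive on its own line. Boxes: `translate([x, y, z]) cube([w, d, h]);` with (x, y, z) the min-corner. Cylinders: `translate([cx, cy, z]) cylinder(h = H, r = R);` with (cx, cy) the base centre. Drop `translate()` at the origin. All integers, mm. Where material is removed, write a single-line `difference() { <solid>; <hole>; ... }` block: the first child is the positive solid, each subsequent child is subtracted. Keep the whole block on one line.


difference() { translate([76, 76, 0]) cylinder(h = 1168, r = 76); translate([76, 76, 0]) cylinder(h = 1168, r = 45); }


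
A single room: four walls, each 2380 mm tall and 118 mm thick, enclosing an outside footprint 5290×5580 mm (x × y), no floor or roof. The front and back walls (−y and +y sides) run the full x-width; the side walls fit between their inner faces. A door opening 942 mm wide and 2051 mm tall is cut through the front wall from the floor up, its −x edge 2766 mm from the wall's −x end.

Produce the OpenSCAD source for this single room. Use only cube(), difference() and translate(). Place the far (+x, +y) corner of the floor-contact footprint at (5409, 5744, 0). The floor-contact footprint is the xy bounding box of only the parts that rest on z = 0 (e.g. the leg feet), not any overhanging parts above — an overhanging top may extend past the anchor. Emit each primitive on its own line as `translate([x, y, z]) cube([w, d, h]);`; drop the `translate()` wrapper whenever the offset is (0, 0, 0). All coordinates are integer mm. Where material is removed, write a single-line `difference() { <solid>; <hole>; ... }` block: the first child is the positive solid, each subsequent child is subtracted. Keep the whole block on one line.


difference() { translate([119, 164, 0]) cube([5290, 118, 2380]); translate([2885, 164, 0]) cube([942, 118, 2051]); }
translate([119, 5626, 0]) cube([5290, 118, 2380]);
translate([119, 282, 0]) cube([118, 5344, 2380]);
translate([5291, 282, 0]) cube([118, 5344, 2380]);


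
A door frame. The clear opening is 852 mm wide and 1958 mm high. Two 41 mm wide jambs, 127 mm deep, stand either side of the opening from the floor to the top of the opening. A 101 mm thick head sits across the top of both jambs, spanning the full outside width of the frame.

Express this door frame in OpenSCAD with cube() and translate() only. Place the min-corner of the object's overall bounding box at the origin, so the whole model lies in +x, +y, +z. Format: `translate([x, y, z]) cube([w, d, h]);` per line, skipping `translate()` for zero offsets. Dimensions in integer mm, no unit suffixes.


cube([41, 127, 1958]);
translate([893, 0, 0]) cube([41, 127, 1958]);
translate([0, 0, 1958]) cube([934, 127, 101]);


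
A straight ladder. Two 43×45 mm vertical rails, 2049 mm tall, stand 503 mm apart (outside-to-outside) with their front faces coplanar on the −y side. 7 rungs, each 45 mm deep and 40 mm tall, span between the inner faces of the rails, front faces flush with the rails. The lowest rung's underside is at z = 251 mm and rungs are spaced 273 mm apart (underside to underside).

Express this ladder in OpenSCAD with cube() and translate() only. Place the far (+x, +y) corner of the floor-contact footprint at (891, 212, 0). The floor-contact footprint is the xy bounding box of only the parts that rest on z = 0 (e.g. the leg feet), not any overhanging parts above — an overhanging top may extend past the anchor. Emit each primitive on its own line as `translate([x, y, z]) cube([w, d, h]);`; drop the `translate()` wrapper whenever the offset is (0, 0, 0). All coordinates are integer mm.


translate([388, 167, 0]) cube([43, 45, 2049]);
translate([848, 167, 0]) cube([43, 45, 2049]);
translate([431, 167, 251]) cube([417, 45, 40]);
translate([431, 167, 524]) cube([417, 45, 40]);
translate([431, 167, 797]) cube([417, 45, 40]);
translate([431, 167, 1070]) cube([417, 45, 40]);
translate([431, 167, 1343]) cube([417, 45, 40]);
translate([431, 167, 1616]) cube([417, 45, 40]);
translate([431, 167, 1889]) cube([417, 45, 40]);


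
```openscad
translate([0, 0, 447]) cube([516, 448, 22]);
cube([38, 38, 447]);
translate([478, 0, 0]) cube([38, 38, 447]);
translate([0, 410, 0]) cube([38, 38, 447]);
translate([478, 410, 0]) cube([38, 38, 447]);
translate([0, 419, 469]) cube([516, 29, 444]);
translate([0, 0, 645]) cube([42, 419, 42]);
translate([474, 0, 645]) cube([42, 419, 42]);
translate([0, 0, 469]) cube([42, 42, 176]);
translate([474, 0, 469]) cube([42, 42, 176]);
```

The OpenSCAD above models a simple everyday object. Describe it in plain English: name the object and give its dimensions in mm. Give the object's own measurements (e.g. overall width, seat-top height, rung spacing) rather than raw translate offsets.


A chair. The seat is a 516×448×22 mm slab with its top at z = 469 mm, on four 38×38 mm corner legs (flush with the seat edges, standing on z = 0). A flat backrest 29 mm thick, 444 mm tall, spans the full seat width and rises from the seat top along its +y edge, rear face flush with the rear of the seat. Two armrests of 42×42 mm section run along each side from the seat's front edge to the front of the backrest, top faces 218 mm above the seat top and outer faces flush with the seat's x-edges; a 42×42 mm post under the front of each armrest stands on the seat at the front corner.


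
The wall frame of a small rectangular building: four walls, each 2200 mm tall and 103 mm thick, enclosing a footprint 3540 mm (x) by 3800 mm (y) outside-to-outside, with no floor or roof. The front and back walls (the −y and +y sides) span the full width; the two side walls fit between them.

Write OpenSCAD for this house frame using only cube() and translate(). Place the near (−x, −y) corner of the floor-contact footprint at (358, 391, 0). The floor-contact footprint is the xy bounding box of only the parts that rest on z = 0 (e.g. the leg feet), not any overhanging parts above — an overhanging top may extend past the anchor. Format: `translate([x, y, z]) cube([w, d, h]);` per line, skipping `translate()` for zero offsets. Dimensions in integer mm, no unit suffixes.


translate([358, 391, 0]) cube([3540, 103, 2200]);
translate([358, 4088, 0]) cube([3540, 103, 2200]);
translate([358, 494, 0]) cube([103, 3594, 2200]);
translate([3795, 494, 0]) cube([103, 3594, 2200]);


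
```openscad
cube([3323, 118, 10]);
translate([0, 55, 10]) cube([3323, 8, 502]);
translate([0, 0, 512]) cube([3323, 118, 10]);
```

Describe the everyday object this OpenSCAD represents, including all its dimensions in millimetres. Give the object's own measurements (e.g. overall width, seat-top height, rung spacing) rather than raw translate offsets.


An I-beam lying along x, 3323 mm long. Overall section height 522 mm. Two flanges 118 mm wide (y) and 10 mm thick, one on the floor and one at the top; a web 8 mm thick runs between them, centred on the flange width.


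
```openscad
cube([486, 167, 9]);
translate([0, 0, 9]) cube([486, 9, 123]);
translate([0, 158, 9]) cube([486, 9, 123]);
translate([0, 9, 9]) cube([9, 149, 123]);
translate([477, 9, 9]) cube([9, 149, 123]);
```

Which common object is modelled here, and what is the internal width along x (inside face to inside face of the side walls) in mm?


An open box. The internal width is 468 mm.

A 486×167 base slab with four walls standing on it — an open box. The base is 486 mm wide and the walls are 9 mm thick, so the internal width is 486 − 2 × 9 = 468 mm.


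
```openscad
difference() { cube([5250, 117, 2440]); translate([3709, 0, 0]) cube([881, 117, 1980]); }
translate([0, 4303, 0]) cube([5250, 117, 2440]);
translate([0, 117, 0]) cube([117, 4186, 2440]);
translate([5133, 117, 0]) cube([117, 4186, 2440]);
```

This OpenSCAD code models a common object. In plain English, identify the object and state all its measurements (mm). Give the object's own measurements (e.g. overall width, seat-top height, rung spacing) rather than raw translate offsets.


A single room: four walls, each 2440 mm tall and 117 mm thick, enclosing an outside footprint 5250×4420 mm (x × y), no floor or roof. The front and back walls (−y and +y sides) run the full x-width; the side walls fit between their inner faces. A door opening 881 mm wide and 1980 mm tall is cut through the front wall from the floor up, its −x edge 3709 mm from the wall's −x end.


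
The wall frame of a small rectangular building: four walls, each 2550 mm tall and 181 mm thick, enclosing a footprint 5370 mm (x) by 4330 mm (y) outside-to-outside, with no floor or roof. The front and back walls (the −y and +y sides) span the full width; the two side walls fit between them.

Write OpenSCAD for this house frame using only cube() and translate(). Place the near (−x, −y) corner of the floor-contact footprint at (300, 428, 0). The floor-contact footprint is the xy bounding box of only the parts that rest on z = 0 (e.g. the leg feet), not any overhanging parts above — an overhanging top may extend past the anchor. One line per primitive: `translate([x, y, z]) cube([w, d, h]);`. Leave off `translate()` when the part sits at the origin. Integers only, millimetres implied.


translate([300, 428, 0]) cube([5370, 181, 2550]);
translate([300, 4577, 0]) cube([5370, 181, 2550]);
translate([300, 609, 0]) cube([181, 3968, 2550]);
translate([5489, 609, 0]) cube([181, 3968, 2550]);


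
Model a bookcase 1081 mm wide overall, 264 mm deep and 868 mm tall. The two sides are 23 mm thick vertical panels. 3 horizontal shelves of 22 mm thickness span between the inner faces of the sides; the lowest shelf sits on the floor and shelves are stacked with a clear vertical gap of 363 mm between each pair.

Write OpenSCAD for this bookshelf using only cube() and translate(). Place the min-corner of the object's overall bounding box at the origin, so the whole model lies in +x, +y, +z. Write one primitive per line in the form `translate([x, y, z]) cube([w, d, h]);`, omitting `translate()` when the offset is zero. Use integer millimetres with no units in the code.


cube([23, 264, 868]);
translate([1058, 0, 0]) cube([23, 264, 868]);
translate([23, 0, 0]) cube([1035, 264, 22]);
translate([23, 0, 385]) cube([1035, 264, 22]);
translate([23, 0, 770]) cube([1035, 264, 22]);


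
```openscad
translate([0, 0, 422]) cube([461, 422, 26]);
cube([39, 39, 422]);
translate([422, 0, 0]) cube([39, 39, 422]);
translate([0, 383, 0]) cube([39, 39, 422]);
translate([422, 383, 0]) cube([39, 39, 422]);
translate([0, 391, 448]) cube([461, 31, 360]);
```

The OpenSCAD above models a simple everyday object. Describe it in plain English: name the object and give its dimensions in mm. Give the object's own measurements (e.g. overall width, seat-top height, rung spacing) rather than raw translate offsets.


A chair. The seat is a 461×422×26 mm slab with its top at z = 448 mm, on four 39×39 mm corner legs (flush with the seat edges, standing on z = 0). A flat backrest 31 mm thick, 360 mm tall, spans the full seat width and rises from the seat top along its +y edge, rear face flush with the rear of the seat.


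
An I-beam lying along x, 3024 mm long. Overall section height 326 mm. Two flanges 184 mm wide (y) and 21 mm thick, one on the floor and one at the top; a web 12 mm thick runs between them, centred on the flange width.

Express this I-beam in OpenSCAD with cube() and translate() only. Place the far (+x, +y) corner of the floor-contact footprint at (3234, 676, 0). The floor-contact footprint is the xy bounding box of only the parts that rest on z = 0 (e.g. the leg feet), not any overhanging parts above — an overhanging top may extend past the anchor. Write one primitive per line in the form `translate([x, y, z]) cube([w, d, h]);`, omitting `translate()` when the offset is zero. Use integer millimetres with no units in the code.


translate([210, 492, 0]) cube([3024, 184, 21]);
translate([210, 578, 21]) cube([3024, 12, 284]);
translate([210, 492, 305]) cube([3024, 184, 21]);
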